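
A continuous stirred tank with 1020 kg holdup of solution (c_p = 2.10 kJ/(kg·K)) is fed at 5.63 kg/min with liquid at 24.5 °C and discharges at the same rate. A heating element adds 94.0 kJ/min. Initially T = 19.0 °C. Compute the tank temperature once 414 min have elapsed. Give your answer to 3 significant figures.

M c_p dT/dt = ṁ c_p (T_in − T) + Q̇.
τ = M/ṁ = 181.17 min; T_ss = T_in + Q̇/(ṁ c_p) = 24.5 + 94.0/(5.63·2.10) = 32.451 °C.
Solution: T(t) = T_ss + (T₀ − T_ss) e^(−t/τ).
T(414) = 32.451 + (-13.451)·e^(−414/181.17) = 32.451 + (-13.451)·0.10176 = 31.082 °C.

31.1 °C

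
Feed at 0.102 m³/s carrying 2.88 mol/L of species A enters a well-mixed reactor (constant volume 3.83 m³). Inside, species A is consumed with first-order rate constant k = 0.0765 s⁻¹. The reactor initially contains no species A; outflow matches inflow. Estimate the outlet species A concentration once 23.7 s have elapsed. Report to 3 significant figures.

Accumulation = in − out − consumed: V dC/dt = Q C_in − Q C − k V C.
dC/dt = (Q/V) C_in − (Q/V + k) C; effective rate a = Q/V + k = 0.026632 + 0.0765 = 0.10313 s⁻¹.
C_ss = Q C_in/(Q + kV) = 0.74371 mol/L; C(t) = C_ss + (C₀ − C_ss) e^(−a t).
C(23.7) = 0.74371 + (-0.74371)·e^(−0.10313·23.7) = 0.74371 + (-0.74371)·0.086793 = 0.67916 mol/L.

0.679 mol/L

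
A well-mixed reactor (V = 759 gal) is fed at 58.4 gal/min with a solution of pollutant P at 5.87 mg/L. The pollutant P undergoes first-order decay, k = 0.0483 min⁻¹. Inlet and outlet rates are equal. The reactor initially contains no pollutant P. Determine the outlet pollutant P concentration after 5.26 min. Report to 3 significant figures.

1.74 mg/L

V dC/dt = Q(C_in − C) − k V C.
dC/dt = (Q/V) C_in − (Q/V + k) C; effective rate a = Q/V + k = 0.076943 + 0.0483 = 0.12524 min⁻¹.
C_ss = Q C_in/(Q + kV) = 3.6062 mg/L; C(t) = C_ss + (C₀ − C_ss) e^(−a t).
C(5.26) = 3.6062 + (-3.6062)·e^(−0.12524·5.26) = 3.6062 + (-3.6062)·0.51748 = 1.7401 mg/L.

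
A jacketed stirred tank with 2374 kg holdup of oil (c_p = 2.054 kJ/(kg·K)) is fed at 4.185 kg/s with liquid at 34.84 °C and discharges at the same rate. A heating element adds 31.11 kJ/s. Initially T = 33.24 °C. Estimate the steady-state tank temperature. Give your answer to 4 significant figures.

M c_p dT/dt = ṁ c_p (T_in − T) + Q̇.
At steady state dT/dt = 0 ⇒ T_ss = T_in + Q̇/(ṁ c_p) = 34.84 + 31.11/(4.185·2.054) = 38.4591 °C.

38.46 °C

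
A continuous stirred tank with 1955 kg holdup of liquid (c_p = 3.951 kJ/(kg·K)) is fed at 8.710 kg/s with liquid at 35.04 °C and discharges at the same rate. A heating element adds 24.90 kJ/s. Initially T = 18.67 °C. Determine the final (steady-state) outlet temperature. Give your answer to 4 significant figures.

35.76 °C

M c_p dT/dt = ṁ c_p (T_in − T) + Q̇.
At steady state dT/dt = 0 ⇒ T_ss = T_in + Q̇/(ṁ c_p) = 35.04 + 24.90/(8.710·3.951) = 35.7636 °C.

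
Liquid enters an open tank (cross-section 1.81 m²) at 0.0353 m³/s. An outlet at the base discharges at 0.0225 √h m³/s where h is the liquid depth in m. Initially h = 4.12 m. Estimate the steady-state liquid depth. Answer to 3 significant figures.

2.46 m

Unsteady balance on liquid volume: A dh/dt = Q_in − 0.0225 √h. At steady state dh/dt = 0:
Q_in = 0.0225 √h_ss ⇒ √h_ss = 0.0353/0.0225 = 1.5689.
h_ss = 1.5689² = 2.4614 m. (Since h₀ = 4.12 m > h_ss, the level will fall toward this value.)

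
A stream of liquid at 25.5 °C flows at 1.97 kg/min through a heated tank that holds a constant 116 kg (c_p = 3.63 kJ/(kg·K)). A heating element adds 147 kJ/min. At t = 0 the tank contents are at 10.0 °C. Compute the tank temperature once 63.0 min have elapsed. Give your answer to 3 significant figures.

M c_p dT/dt = ṁ c_p (T_in − T) + Q̇.
Rearrange: dT/dt = (T_ss − T)/τ with τ = M/ṁ = 58.883 min and T_ss = T_in + Q̇/(ṁ c_p) = 46.056 °C.
T approaches T_ss exponentially: T(t) = T_ss + (T₀ − T_ss) e^(−t/τ).
T(63.0) = 46.056 + (-36.056)·e^(−63.0/58.883) = 46.056 + (-36.056)·0.34304 = 33.688 °C.

33.7 °C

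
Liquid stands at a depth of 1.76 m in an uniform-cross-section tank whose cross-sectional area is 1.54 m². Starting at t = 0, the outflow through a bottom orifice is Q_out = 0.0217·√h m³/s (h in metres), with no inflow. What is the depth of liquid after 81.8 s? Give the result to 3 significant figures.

0.563 m

Mass balance (ρ constant): A dh/dt = −0.0217 √h.
∫ h^(−1/2) dh = −(0.0217/A) ∫ dt, giving 2√h = 2√h₀ − (0.0217/A) t.
√h = √1.76 − 0.0217·81.8/(2·1.54) = 1.3266 − 0.57632 = 0.75033.
h = 0.75033² = 0.56300 m.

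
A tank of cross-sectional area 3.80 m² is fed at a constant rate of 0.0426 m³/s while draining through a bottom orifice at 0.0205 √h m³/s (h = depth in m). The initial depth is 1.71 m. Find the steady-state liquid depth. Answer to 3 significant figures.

4.32 m

Accumulation of liquid (constant cross-section A): A dh/dt = Q_in − 0.0205 √h. At steady state dh/dt = 0:
Q_in = 0.0205 √h_ss ⇒ √h_ss = 0.0426/0.0205 = 2.0780.
h_ss = 2.0780² = 4.3183 m. (Since h₀ = 1.71 m < h_ss, the level will rise toward this value.)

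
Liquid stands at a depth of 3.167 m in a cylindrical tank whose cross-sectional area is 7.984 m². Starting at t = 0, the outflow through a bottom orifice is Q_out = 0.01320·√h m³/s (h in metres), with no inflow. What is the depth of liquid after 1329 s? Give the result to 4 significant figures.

0.4637 m

A dh/dt = −Q_out = −0.01320 √h.
This is separable: 2 d(√h)/dt = −0.01320/A, so √h = √h₀ − (0.01320/(2A)) t.
√h = √3.167 − 0.01320·1329/(2·7.984) = 1.77961 − 1.09862 = 0.680984.
h = 0.680984² = 0.463740 m.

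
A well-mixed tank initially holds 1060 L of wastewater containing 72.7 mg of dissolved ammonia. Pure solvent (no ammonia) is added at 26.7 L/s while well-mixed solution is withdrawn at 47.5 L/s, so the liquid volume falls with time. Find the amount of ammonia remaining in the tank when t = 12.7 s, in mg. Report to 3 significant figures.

Total volume: dV/dt = Q_in − Q_out = -20.800 L/s, so V(t) = 1060 − 20.800 t and V(12.7) = 795.84 L.
Species balance (pure solvent in): dm/dt = −Q_out · m/V(t).
dm/m = −Q_out dt/(V₀ − 20.800 t); integrating gives ln(m/m₀) = −(Q_out/(Q_in−Q_out)) ln(V/V₀).
m = m₀ (V₀/V)^(Q_out/(Q_in−Q_out)) = 72.7 × (1060/795.84)^(-2.2837) = 37.780 mg.

37.8 mg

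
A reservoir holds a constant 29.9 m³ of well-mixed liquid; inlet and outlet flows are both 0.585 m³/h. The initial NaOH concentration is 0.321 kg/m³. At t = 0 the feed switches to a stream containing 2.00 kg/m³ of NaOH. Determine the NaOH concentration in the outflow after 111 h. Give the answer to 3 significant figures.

Accumulation = in − out for the solute gives V dC/dt = Q(C_in − C).
Time constant τ = V/Q = 29.9/0.585 = 51.111 h.
This is linear first-order; C(t) = C_in + (C₀ − C_in) e^(−t/τ).
C(111) = 2.00 + (0.321 − 2.00)·e^(−111/51.111) = 2.00 + (-1.6790)·0.11398 = 1.8086 kg/m³.

1.81 kg/m³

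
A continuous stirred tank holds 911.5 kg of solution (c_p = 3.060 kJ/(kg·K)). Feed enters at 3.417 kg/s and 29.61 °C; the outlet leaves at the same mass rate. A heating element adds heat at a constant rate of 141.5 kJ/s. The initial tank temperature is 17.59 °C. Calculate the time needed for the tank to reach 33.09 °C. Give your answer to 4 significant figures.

248.9 s

M c_p dT/dt = ṁ c_p (T_in − T) + Q̇.
τ = M/ṁ = 266.754 s; T_ss = T_in + Q̇/(ṁ c_p) = 43.1429 °C.
T(t) = T_ss + (T₀ − T_ss) e^(−t/τ). Set T = 33.09:
e^(−t/τ) = (33.09 − 43.1429)/(17.59 − 43.1429) = 0.393415
t = −266.754 · ln(0.393415) = 248.853 s.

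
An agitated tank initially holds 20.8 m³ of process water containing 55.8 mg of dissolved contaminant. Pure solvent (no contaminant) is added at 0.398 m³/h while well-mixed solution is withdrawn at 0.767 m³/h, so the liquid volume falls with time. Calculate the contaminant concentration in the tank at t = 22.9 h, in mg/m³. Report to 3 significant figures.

1.53 mg/m³

Total volume: dV/dt = Q_in − Q_out = -0.36900 m³/h, so V(t) = 20.8 − 0.36900 t and V(22.9) = 12.350 m³.
No contaminant enters, so dm/dt = −Q_out · (m/V).
dm/m = −Q_out dt/(V₀ − 0.36900 t); integrating gives ln(m/m₀) = −(Q_out/(Q_in−Q_out)) ln(V/V₀).
m = m₀ (V₀/V)^(Q_out/(Q_in−Q_out)) = 55.8 × (20.8/12.350)^(-2.0786) = 18.882 mg.
C = m/V = 18.882/12.350 = 1.5289 mg/m³.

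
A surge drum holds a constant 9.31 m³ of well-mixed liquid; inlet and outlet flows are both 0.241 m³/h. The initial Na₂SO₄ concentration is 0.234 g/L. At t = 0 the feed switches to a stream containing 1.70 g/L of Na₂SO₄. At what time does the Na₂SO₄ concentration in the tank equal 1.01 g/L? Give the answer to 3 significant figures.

29.1 h

Species balance: V dC/dt = Q(C_in − C) ⇒ τ = V/Q = 38.631 h.
C(t) = C_in + (C₀ − C_in) e^(−t/τ). Set C = 1.01 and solve for t:
e^(−t/τ) = (C − C_in)/(C₀ − C_in) = (1.01 − 1.70)/(0.234 − 1.70) = 0.47067
t = −τ ln(…) = 38.631 × 0.75360 = 29.112 h.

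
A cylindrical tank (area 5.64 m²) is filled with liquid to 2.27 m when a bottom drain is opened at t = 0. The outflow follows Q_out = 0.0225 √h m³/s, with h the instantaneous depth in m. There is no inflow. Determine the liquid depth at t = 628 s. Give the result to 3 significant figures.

With no inflow, A dh/dt = −0.0225 √h.
∫ h^(−1/2) dh = −(0.0225/A) ∫ dt, giving 2√h = 2√h₀ − (0.0225/A) t.
√h = √2.27 − 0.0225·628/(2·5.64) = 1.5067 − 1.2527 = 0.25399.
h = 0.25399² = 0.064512 m.

0.0645 m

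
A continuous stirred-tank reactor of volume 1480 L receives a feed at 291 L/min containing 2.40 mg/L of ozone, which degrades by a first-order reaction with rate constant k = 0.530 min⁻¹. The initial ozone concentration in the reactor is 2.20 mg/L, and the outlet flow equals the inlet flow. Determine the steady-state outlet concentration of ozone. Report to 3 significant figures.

0.649 mg/L

Species balance: V dC/dt = Q C_in − Q C − k V C.
At steady state: 0 = Q C_in − (Q + kV) C_ss, so C_ss = Q C_in/(Q + kV).
C_ss = 291·2.40/(291 + 0.530·1480) = 698.40/1075.4 = 0.64943 mg/L.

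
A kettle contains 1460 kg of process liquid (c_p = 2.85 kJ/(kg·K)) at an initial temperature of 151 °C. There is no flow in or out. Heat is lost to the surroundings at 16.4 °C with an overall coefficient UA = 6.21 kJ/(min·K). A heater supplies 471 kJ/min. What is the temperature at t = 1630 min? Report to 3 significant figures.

Lumped-capacitance energy balance: M c_p dT/dt = UA(T_amb − T) + Q̇.
dT/dt = (T_ss − T)/τ with T_ss = T_amb + Q̇/UA = 16.4 + 471/6.21 = 92.245 °C, τ = M c_p/UA = 1460·2.85/6.21 = 670.05 min.
Solution: T(t) = T_ss + (T₀ − T_ss) e^(−t/τ).
T(1630) = 92.245 + (58.755)·0.087803 = 97.404 °C.

97.4 °C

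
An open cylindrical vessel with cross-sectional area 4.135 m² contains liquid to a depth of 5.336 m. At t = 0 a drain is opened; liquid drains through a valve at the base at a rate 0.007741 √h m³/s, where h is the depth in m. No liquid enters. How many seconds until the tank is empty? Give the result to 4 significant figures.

With no inflow, A dh/dt = −0.007741 √h.
∫ h^(−1/2) dh = −(0.007741/A) ∫ dt, giving 2√h = 2√h₀ − (0.007741/A) t.
Tank is empty when √h = 0: t_empty = 2A√h₀/0.007741.
t_empty = 2·4.135·√5.336/0.007741 = 8.27000·2.30998/0.007741 = 2467.84 s.

2468 s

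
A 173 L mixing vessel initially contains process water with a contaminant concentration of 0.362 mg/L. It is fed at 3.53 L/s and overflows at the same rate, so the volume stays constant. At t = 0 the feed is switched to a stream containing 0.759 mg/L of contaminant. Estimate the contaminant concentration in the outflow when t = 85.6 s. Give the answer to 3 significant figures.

Accumulation = in − out for the solute gives V dC/dt = Q(C_in − C).
Rewrite as dC/dt + C/τ = C_in/τ, τ = V/Q = 49.008 s.
Solution: C(t) = C_in + (C₀ − C_in) e^(−t/τ).
C(85.6) = 0.759 + (0.362 − 0.759)·e^(−85.6/49.008) = 0.759 + (-0.39700)·0.17436 = 0.68978 mg/L.

0.690 mg/L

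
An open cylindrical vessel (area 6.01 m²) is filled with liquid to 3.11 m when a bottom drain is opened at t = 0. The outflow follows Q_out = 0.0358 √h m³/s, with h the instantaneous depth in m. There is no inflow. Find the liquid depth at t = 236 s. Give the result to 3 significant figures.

1.12 m

With no inflow, A dh/dt = −0.0358 √h.
∫ h^(−1/2) dh = −(0.0358/A) ∫ dt, giving 2√h = 2√h₀ − (0.0358/A) t.
√h = √3.11 − 0.0358·236/(2·6.01) = 1.7635 − 0.70290 = 1.0606.
h = 1.0606² = 1.1249 m.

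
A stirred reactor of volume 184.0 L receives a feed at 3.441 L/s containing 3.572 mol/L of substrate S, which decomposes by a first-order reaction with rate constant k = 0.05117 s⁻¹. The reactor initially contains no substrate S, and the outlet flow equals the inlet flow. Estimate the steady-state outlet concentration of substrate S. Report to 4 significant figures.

V dC/dt = Q(C_in − C) − k V C.
At steady state: 0 = Q C_in − (Q + kV) C_ss, so C_ss = Q C_in/(Q + kV).
C_ss = 3.441·3.572/(3.441 + 0.05117·184.0) = 12.2913/12.8563 = 0.956050 mol/L.

0.9561 mol/L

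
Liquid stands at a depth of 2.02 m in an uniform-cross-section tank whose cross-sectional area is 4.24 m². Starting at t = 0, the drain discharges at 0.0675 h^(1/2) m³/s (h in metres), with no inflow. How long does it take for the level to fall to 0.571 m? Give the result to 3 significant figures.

83.6 s

Mass balance (ρ constant): A dh/dt = −0.0675 √h.
Separate and integrate: 2(√h − √h₀) = −(0.0675/A) t.
t = 2A(√h₀ − √h)/0.0675 = 2·4.24·(√2.02 − √0.571)/0.0675
  = 8.4800 × (1.4213 − 0.75565) / 0.0675 = 83.622 s.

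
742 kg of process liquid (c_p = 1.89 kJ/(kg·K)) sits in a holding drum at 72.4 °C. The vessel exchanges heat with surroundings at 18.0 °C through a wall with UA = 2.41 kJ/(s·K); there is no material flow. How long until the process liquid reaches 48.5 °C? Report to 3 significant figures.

First-law balance (no shaft work): M c_p dT/dt = −UA(T − T_amb).
τ = M c_p/UA = 581.90 s; T_ss = T_amb = 18.000 °C.
T(t) = T_ss + (T₀ − T_ss)e^(−t/τ); set T = 48.5:
t = −τ ln[(T − T_ss)/(T₀ − T_ss)] = −581.90 · ln(0.56066) = 336.71 s.

337 s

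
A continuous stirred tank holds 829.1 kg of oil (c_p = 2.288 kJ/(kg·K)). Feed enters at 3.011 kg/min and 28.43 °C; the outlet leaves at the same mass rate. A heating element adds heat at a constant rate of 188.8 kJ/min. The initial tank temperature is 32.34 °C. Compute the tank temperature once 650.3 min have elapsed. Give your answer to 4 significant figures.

M c_p dT/dt = ṁ c_p (T_in − T) + Q̇.
τ = M/ṁ = 275.357 min; T_ss = T_in + Q̇/(ṁ c_p) = 28.43 + 188.8/(3.011·2.288) = 55.8353 °C.
T approaches T_ss exponentially: T(t) = T_ss + (T₀ − T_ss) e^(−t/τ).
T(650.3) = 55.8353 + (-23.4953)·e^(−650.3/275.357) = 55.8353 + (-23.4953)·0.0942635 = 53.6206 °C.

53.62 °C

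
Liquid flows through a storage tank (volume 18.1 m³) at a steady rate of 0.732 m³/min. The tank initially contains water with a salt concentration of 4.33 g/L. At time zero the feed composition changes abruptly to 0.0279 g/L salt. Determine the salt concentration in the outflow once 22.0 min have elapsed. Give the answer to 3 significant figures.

1.80 g/L

Transient balance on the dissolved component: V dC/dt = Q(C_in − C).
Time constant τ = V/Q = 18.1/0.732 = 24.727 min.
Solution: C(t) = C_in + (C₀ − C_in) e^(−t/τ).
C(22.0) = 0.0279 + (4.33 − 0.0279)·e^(−22.0/24.727) = 0.0279 + (4.3021)·0.41077 = 1.7951 g/L.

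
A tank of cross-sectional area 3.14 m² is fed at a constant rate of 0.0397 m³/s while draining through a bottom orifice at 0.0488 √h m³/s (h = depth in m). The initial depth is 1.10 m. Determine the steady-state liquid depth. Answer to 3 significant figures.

0.662 m

Level balance: A dh/dt = 0.0397 − 0.0488 √h. Setting dh/dt = 0:
Q_in = 0.0488 √h_ss ⇒ √h_ss = 0.0397/0.0488 = 0.81352.
h_ss = 0.81352² = 0.66182 m. (Since h₀ = 1.10 m > h_ss, the level will fall toward this value.)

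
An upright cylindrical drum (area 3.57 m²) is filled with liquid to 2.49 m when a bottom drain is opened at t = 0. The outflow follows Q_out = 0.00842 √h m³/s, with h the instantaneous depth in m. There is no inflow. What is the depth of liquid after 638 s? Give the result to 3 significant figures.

A dh/dt = −Q_out = −0.00842 √h.
∫ h^(−1/2) dh = −(0.00842/A) ∫ dt, giving 2√h = 2√h₀ − (0.00842/A) t.
√h = √2.49 − 0.00842·638/(2·3.57) = 1.5780 − 0.75238 = 0.82560.
h = 0.82560² = 0.68161 m.

0.682 m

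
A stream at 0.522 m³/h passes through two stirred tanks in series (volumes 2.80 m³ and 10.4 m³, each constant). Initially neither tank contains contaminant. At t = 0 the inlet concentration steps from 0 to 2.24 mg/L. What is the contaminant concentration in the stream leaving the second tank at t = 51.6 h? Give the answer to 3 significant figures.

Each tank obeys Vᵢ dCᵢ/dt = Q(Cᵢ₋₁ − Cᵢ), so τᵢ = Vᵢ/Q.
τ₁ = 2.80/0.522 = 5.3640 h; τ₂ = 10.4/0.522 = 19.923 h.
Solving the cascade with C₁(0)=C₂(0)=0 gives C₂(t) = C_in[1 − (τ₁ e^(−t/τ₁) − τ₂ e^(−t/τ₂))/(τ₁ − τ₂)].
At t = 51.6: e^(−t/τ₁) = 6.6407e-05, e^(−t/τ₂) = 0.075026.
C₂ = 2.24·[1 − (5.3640·6.6407e-05 − 19.923·0.075026)/(-14.559)] = 2.24·0.89736 = 2.0101 mg/L.

2.01 mg/L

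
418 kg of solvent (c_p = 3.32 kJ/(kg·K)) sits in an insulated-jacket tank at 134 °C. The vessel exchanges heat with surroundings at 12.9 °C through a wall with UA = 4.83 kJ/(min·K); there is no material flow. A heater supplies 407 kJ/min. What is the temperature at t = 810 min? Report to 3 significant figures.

M c_p dT/dt = −UA(T − T_amb) + Q̇.
dT/dt = (T_ss − T)/τ with T_ss = T_amb + Q̇/UA = 12.9 + 407/4.83 = 97.165 °C, τ = M c_p/UA = 418·3.32/4.83 = 287.32 min.
T approaches T_ss exponentially: T(t) = T_ss + (T₀ − T_ss) e^(−t/τ).
T(810) = 97.165 + (36.835)·0.059657 = 99.362 °C.

99.4 °C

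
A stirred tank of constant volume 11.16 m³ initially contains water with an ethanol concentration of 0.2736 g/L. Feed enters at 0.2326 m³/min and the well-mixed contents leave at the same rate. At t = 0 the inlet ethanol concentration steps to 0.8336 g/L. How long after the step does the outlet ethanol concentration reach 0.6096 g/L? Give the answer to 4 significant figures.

43.96 min

Accumulation = in − out for the solute gives V dC/dt = Q(C_in − C), so τ = V/Q = 47.9794 min.
C(t) = C_in + (C₀ − C_in) e^(−t/τ). Set C = 0.6096 and solve for t:
e^(−t/τ) = (C − C_in)/(C₀ − C_in) = (0.6096 − 0.8336)/(0.2736 − 0.8336) = 0.400000
t = −τ ln(…) = 47.9794 × 0.916291 = 43.9630 min.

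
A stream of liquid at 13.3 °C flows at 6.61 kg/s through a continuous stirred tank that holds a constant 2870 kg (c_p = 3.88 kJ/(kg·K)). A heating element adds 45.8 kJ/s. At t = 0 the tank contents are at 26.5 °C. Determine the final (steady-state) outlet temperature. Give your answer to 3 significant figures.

Heat balance on the well-mixed liquid: M c_p dT/dt = ṁ c_p (T_in − T) + 45.8.
At steady state dT/dt = 0 ⇒ T_ss = T_in + Q̇/(ṁ c_p) = 13.3 + 45.8/(6.61·3.88) = 15.086 °C.

15.1 °C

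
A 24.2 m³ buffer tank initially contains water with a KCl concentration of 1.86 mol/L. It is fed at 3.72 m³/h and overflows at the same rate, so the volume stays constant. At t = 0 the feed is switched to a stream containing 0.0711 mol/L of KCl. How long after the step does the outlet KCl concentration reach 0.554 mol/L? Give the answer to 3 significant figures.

8.52 h

Species balance: V dC/dt = Q(C_in − C) ⇒ τ = V/Q = 6.5054 h.
C(t) = C_in + (C₀ − C_in) e^(−t/τ). Set C = 0.554 and solve for t:
e^(−t/τ) = (C − C_in)/(C₀ − C_in) = (0.554 − 0.0711)/(1.86 − 0.0711) = 0.26994
t = −τ ln(…) = 6.5054 × 1.3095 = 8.5191 h.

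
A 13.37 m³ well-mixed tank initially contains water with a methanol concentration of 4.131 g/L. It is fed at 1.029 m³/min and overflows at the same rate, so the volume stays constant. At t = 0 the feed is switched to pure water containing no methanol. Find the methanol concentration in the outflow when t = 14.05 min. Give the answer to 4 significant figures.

1.401 g/L

Accumulation = in − out for the solute gives V dC/dt = Q(C_in − C).
So dC/dt = (C_in − C)/τ with τ = V/Q = 13.37/1.029 = 12.9932 min.
Integrating: C(t) = C_in + (C₀ − C_in) e^(−t/τ).
C(14.05) = 0 + (4.131 − 0)·e^(−14.05/12.9932) = 0 + (4.13100)·0.339142 = 1.40100 g/L.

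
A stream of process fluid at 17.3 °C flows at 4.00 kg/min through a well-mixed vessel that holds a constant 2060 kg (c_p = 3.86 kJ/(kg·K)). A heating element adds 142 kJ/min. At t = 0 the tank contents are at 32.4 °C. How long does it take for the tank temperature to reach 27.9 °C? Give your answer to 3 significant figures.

Heat balance on the well-mixed liquid: M c_p dT/dt = ṁ c_p (T_in − T) + 142.
τ = M/ṁ = 515.00 min; T_ss = T_in + Q̇/(ṁ c_p) = 26.497 °C.
T(t) = T_ss + (T₀ − T_ss) e^(−t/τ). Set T = 27.9:
e^(−t/τ) = (27.9 − 26.497)/(32.4 − 26.497) = 0.23769
t = −515.00 · ln(0.23769) = 739.95 min.

740 min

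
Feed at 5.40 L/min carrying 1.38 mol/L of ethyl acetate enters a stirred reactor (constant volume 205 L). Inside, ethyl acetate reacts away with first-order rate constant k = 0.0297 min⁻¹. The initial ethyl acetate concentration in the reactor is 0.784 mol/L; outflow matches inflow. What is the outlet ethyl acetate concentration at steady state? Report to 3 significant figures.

0.649 mol/L

Accumulation = in − out − consumed: V dC/dt = Q C_in − Q C − k V C.
Steady state (dC/dt = 0): C_ss = Q C_in/(Q + kV) = C_in/(1 + kV/Q).
C_ss = 5.40·1.38/(5.40 + 0.0297·205) = 7.4520/11.489 = 0.64865 mol/L.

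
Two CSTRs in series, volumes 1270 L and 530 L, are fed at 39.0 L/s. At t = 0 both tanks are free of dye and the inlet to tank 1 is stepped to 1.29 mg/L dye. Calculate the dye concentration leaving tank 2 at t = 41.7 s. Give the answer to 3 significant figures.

0.718 mg/L

Each tank obeys Vᵢ dCᵢ/dt = Q(Cᵢ₋₁ − Cᵢ), so τᵢ = Vᵢ/Q.
τ₁ = 1270/39.0 = 32.564 s; τ₂ = 530/39.0 = 13.590 s.
Solving the cascade with C₁(0)=C₂(0)=0 gives C₂(t) = C_in[1 − (τ₁ e^(−t/τ₁) − τ₂ e^(−t/τ₂))/(τ₁ − τ₂)].
At t = 41.7: e^(−t/τ₁) = 0.27788, e^(−t/τ₂) = 0.046491.
C₂ = 1.29·[1 − (32.564·0.27788 − 13.590·0.046491)/(18.974)] = 1.29·0.55639 = 0.71774 mg/L.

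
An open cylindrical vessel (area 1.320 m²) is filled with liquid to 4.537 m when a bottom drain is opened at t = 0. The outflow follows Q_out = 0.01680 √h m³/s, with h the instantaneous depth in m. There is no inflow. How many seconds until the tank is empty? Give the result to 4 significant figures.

334.7 s

A dh/dt = −Q_out = −0.01680 √h.
This is separable: 2 d(√h)/dt = −0.01680/A, so √h = √h₀ − (0.01680/(2A)) t.
Tank is empty when √h = 0: t_empty = 2A√h₀/0.01680.
t_empty = 2·1.320·√4.537/0.01680 = 2.64000·2.13002/0.01680 = 334.718 s.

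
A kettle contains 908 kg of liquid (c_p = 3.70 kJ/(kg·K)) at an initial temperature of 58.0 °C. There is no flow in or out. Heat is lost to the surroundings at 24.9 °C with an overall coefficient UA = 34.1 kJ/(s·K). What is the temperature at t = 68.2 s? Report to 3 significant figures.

Lumped-capacitance energy balance: M c_p dT/dt = UA(T_amb − T).
dT/dt = (T_ss − T)/τ with T_ss = T_amb = 24.900 °C, τ = M c_p/UA = 908·3.70/34.1 = 98.522 s.
Solution: T(t) = T_ss + (T₀ − T_ss) e^(−t/τ).
T(68.2) = 24.900 + (33.100)·0.50046 = 41.465 °C.

41.5 °C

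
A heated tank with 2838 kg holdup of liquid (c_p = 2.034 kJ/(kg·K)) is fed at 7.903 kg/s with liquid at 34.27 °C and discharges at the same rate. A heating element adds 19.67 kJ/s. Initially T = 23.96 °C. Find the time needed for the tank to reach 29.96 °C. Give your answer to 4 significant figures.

Energy balance: M c_p dT/dt = ṁ c_p (T_in − T) + 19.67.
τ = M/ṁ = 359.104 s; T_ss = T_in + Q̇/(ṁ c_p) = 35.4937 °C.
T(t) = T_ss + (T₀ − T_ss) e^(−t/τ). Set T = 29.96:
e^(−t/τ) = (29.96 − 35.4937)/(23.96 − 35.4937) = 0.479784
t = −359.104 · ln(0.479784) = 263.733 s.

263.7 s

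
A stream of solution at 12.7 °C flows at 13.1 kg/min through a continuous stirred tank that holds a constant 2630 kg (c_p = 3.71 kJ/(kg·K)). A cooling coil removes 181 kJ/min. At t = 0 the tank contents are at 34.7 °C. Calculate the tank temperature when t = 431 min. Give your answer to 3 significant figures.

12.0 °C

M c_p dT/dt = ṁ c_p (T_in − T) − Q̇.
τ = M/ṁ = 200.76 min; T_ss = T_in − Q̇/(ṁ c_p) = 12.7 − 181/(13.1·3.71) = 8.9758 °C.
Solution: T(t) = T_ss + (T₀ − T_ss) e^(−t/τ).
T(431) = 8.9758 + (25.724)·e^(−431/200.76) = 8.9758 + (25.724)·0.11686 = 11.982 °C.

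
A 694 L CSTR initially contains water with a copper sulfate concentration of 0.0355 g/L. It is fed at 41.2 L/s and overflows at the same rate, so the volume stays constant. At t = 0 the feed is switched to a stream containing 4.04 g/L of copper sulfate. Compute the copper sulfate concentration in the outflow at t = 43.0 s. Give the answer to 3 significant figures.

3.73 g/L

Species balance on the tank: V dC/dt = Q(C_in − C).
Time constant τ = V/Q = 694/41.2 = 16.845 s.
C approaches C_in exponentially: C(t) = C_in + (C₀ − C_in) e^(−t/τ).
C(43.0) = 4.04 + (0.0355 − 4.04)·e^(−43.0/16.845) = 4.04 + (-4.0045)·0.077868 = 3.7282 g/L.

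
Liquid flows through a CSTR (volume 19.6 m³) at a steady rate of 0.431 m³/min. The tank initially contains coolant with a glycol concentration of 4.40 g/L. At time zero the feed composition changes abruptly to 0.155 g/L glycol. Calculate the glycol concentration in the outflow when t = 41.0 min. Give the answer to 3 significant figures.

1.88 g/L

Accumulation = in − out for the solute gives V dC/dt = Q(C_in − C).
So dC/dt = (C_in − C)/τ with τ = V/Q = 19.6/0.431 = 45.476 min.
Solution: C(t) = C_in + (C₀ − C_in) e^(−t/τ).
C(41.0) = 0.155 + (4.40 − 0.155)·e^(−41.0/45.476) = 0.155 + (4.2450)·0.40593 = 1.8782 g/L.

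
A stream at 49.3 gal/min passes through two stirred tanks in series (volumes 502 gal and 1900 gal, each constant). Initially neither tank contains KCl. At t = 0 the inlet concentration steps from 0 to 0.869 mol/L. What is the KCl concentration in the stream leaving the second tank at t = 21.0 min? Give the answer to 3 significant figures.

0.224 mol/L

Time constants: τᵢ = Vᵢ/Q for each well-mixed tank.
τ₁ = 502/49.3 = 10.183 min; τ₂ = 1900/49.3 = 38.540 min.
Tank 1: C₁ = C_in(1 − e^(−t/τ₁)). Tank 2 (τ₁ ≠ τ₂): C₂ = C_in[1 − (τ₁ e^(−t/τ₁) − τ₂ e^(−t/τ₂))/(τ₁ − τ₂)].
At t = 21.0: e^(−t/τ₁) = 0.12715, e^(−t/τ₂) = 0.57990.
C₂ = 0.869·[1 − (10.183·0.12715 − 38.540·0.57990)/(-28.357)] = 0.869·0.25752 = 0.22379 mol/L.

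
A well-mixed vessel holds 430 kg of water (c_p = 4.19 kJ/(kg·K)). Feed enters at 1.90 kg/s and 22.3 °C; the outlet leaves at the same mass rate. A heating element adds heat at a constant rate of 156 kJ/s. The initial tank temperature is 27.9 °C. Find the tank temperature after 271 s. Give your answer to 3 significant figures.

37.7 °C

M c_p dT/dt = ṁ c_p (T_in − T) + Q̇.
Rearrange: dT/dt = (T_ss − T)/τ with τ = M/ṁ = 226.32 s and T_ss = T_in + Q̇/(ṁ c_p) = 41.896 °C.
Solution: T(t) = T_ss + (T₀ − T_ss) e^(−t/τ).
T(271) = 41.896 + (-13.996)·e^(−271/226.32) = 41.896 + (-13.996)·0.30197 = 37.669 °C.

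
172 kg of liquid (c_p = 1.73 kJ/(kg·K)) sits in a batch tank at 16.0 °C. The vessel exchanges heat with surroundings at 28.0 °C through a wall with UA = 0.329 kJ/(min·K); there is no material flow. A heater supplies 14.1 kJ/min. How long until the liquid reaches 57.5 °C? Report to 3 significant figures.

1280 min

M c_p dT/dt = −UA(T − T_amb) + Q̇.
τ = M c_p/UA = 904.44 min; T_ss = T_amb + Q̇/UA = 28.0 + 14.1/0.329 = 70.857 °C.
T(t) = T_ss + (T₀ − T_ss)e^(−t/τ); set T = 57.5:
t = −τ ln[(T − T_ss)/(T₀ − T_ss)] = −904.44 · ln(0.24349) = 1277.7 min.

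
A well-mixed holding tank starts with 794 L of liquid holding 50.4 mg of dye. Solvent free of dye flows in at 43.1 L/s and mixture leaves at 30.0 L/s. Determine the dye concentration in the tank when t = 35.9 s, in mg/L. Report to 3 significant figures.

0.0137 mg/L

Let m(t) be the amount of dye. Volume: V(t) = V₀ + (Q_in − Q_out) t = 794 + 13.100 t; V(35.9) = 1264.3 L.
Species balance (pure solvent in): dm/dt = −Q_out · m/V(t).
dm/m = −Q_out dt/(V₀ + 13.100 t); integrating gives ln(m/m₀) = −(Q_out/(Q_in−Q_out)) ln(V/V₀).
m = m₀ (V₀/V)^(Q_out/(Q_in−Q_out)) = 50.4 × (794/1264.3)^(2.2901) = 17.369 mg.
C = m/V = 17.369/1264.3 = 0.013738 mg/L.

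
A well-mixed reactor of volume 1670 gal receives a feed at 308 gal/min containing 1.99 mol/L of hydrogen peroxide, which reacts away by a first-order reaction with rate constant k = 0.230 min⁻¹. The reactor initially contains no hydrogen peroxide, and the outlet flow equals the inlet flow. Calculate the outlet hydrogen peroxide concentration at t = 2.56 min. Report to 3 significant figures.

0.579 mol/L

Species balance: V dC/dt = Q C_in − Q C − k V C.
This is linear with rate a = Q/V + k = 0.41443 min⁻¹.
C_ss = Q C_in/(Q + kV) = 0.88559 mol/L; C(t) = C_ss + (C₀ − C_ss) e^(−a t).
C(2.56) = 0.88559 + (-0.88559)·e^(−0.41443·2.56) = 0.88559 + (-0.88559)·0.34613 = 0.57906 mol/L.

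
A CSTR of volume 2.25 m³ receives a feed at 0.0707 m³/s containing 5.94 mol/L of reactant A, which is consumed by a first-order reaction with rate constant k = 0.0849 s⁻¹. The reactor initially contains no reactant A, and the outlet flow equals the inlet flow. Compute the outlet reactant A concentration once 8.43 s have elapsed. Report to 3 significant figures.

1.00 mol/L

Accumulation = in − out − consumed: V dC/dt = Q C_in − Q C − k V C.
dC/dt = (Q/V) C_in − (Q/V + k) C; effective rate a = Q/V + k = 0.031422 + 0.0849 = 0.11632 s⁻¹.
C_ss = Q C_in/(Q + kV) = 1.6046 mol/L; C(t) = C_ss + (C₀ − C_ss) e^(−a t).
C(8.43) = 1.6046 + (-1.6046)·e^(−0.11632·8.43) = 1.6046 + (-1.6046)·0.37509 = 1.0027 mol/L.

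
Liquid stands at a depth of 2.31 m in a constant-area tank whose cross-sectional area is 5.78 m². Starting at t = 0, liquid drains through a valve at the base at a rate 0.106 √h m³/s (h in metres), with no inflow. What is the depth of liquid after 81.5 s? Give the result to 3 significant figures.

With no inflow, A dh/dt = −0.106 √h.
Separate and integrate: 2(√h − √h₀) = −(0.106/A) t.
√h = √2.31 − 0.106·81.5/(2·5.78) = 1.5199 − 0.74732 = 0.77255.
h = 0.77255² = 0.59683 m.

0.597 m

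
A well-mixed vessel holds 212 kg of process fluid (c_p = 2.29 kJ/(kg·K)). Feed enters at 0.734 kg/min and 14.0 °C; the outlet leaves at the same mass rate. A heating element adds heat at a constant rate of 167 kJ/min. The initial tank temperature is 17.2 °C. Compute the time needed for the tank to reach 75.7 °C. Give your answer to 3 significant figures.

271 min

M c_p dT/dt = ṁ c_p (T_in − T) + Q̇.
τ = M/ṁ = 288.83 min; T_ss = T_in + Q̇/(ṁ c_p) = 113.35 °C.
T(t) = T_ss + (T₀ − T_ss) e^(−t/τ). Set T = 75.7:
e^(−t/τ) = (75.7 − 113.35)/(17.2 − 113.35) = 0.39160
t = −288.83 · ln(0.39160) = 270.78 min.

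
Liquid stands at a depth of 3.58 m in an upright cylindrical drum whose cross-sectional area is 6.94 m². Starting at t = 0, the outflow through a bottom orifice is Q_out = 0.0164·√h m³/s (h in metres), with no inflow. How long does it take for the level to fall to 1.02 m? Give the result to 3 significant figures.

With no inflow, A dh/dt = −0.0164 √h.
Separate and integrate: 2(√h − √h₀) = −(0.0164/A) t.
t = 2A(√h₀ − √h)/0.0164 = 2·6.94·(√3.58 − √1.02)/0.0164
  = 13.880 × (1.8921 − 1.0100) / 0.0164 = 746.59 s.

747 s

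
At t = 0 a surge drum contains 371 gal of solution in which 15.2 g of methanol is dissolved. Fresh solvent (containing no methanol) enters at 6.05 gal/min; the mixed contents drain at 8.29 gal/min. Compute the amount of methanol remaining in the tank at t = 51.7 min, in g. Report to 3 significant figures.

Let m(t) be the amount of methanol. Volume: V(t) = V₀ + (Q_in − Q_out) t = 371 − 2.2400 t; V(51.7) = 255.19 gal.
No methanol enters, so dm/dt = −Q_out · (m/V).
Separate: dm/m = −Q_out dt/V(t) ⇒ ln(m/m₀) = −(Q_out/(Q_in−Q_out)) ln(V/V₀).
m = m₀ (V₀/V)^(Q_out/(Q_in−Q_out)) = 15.2 × (371/255.19)^(-3.7009) = 3.8056 g.

3.81 g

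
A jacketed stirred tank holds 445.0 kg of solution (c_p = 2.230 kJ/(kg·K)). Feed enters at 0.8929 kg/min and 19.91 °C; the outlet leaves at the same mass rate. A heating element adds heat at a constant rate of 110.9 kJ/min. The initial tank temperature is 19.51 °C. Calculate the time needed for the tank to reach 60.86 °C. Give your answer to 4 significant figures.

665.9 min

M c_p dT/dt = ṁ c_p (T_in − T) + Q̇.
τ = M/ṁ = 498.376 min; T_ss = T_in + Q̇/(ṁ c_p) = 75.6060 °C.
T(t) = T_ss + (T₀ − T_ss) e^(−t/τ). Set T = 60.86:
e^(−t/τ) = (60.86 − 75.6060)/(19.51 − 75.6060) = 0.262871
t = −498.376 · ln(0.262871) = 665.877 min.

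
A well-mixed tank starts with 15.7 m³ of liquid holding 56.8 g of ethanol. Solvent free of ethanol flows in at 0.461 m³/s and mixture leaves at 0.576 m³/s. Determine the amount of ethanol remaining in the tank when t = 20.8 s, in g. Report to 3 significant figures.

24.8 g

Let m(t) be the amount of ethanol. Volume: V(t) = V₀ + (Q_in − Q_out) t = 15.7 − 0.11500 t; V(20.8) = 13.308 m³.
Species balance (pure solvent in): dm/dt = −Q_out · m/V(t).
dm/m = −Q_out dt/(V₀ − 0.11500 t); integrating gives ln(m/m₀) = −(Q_out/(Q_in−Q_out)) ln(V/V₀).
m = m₀ (V₀/V)^(Q_out/(Q_in−Q_out)) = 56.8 × (15.7/13.308)^(-5.0087) = 24.819 g.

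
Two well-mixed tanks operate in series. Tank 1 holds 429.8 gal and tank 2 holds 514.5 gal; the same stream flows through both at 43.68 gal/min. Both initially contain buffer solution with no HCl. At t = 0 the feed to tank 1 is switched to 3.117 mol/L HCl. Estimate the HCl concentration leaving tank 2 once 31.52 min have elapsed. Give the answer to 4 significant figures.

Each tank obeys Vᵢ dCᵢ/dt = Q(Cᵢ₋₁ − Cᵢ), so τᵢ = Vᵢ/Q.
τ₁ = 429.8/43.68 = 9.83974 min; τ₂ = 514.5/43.68 = 11.7788 min.
Tank 1: C₁ = C_in(1 − e^(−t/τ₁)). Tank 2 (τ₁ ≠ τ₂): C₂ = C_in[1 − (τ₁ e^(−t/τ₁) − τ₂ e^(−t/τ₂))/(τ₁ − τ₂)].
At t = 31.52: e^(−t/τ₁) = 0.0406265, e^(−t/τ₂) = 0.0688391.
C₂ = 3.117·[1 − (9.83974·0.0406265 − 11.7788·0.0688391)/(-1.93910)] = 3.117·0.787999 = 2.45619 mol/L.

2.456 mol/L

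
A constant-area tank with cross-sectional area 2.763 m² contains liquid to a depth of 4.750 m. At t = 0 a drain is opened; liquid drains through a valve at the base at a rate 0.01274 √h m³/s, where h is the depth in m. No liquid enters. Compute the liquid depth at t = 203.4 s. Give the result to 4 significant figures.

2.926 m

A dh/dt = −Q_out = −0.01274 √h.
Separate and integrate: 2(√h − √h₀) = −(0.01274/A) t.
√h = √4.750 − 0.01274·203.4/(2·2.763) = 2.17945 − 0.468932 = 1.71052.
h = 1.71052² = 2.92587 m.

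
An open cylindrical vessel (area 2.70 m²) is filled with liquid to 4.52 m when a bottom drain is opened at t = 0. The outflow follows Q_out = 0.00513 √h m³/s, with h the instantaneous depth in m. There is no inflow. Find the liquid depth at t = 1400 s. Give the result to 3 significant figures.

0.634 m

With no inflow, A dh/dt = −0.00513 √h.
This is separable: 2 d(√h)/dt = −0.00513/A, so √h = √h₀ − (0.00513/(2A)) t.
√h = √4.52 − 0.00513·1400/(2·2.70) = 2.1260 − 1.3300 = 0.79603.
h = 0.79603² = 0.63366 m.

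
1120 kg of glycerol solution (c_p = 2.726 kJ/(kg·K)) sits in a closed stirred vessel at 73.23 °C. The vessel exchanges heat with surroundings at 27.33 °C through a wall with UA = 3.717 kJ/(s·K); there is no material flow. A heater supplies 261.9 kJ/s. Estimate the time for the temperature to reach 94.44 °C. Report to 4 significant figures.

1636 s

M c_p dT/dt = −UA(T − T_amb) + Q̇.
τ = M c_p/UA = 821.394 s; T_ss = T_amb + Q̇/UA = 27.33 + 261.9/3.717 = 97.7900 °C.
T(t) = T_ss + (T₀ − T_ss)e^(−t/τ); set T = 94.44:
t = −τ ln[(T − T_ss)/(T₀ − T_ss)] = −821.394 · ln(0.136402) = 1636.34 s.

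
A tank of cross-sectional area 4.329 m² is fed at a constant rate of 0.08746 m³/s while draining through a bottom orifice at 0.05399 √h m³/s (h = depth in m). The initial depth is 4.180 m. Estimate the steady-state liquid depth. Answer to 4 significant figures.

2.624 m

A dh/dt = Q_in − 0.05399 √h. Steady state requires inflow = outflow:
Q_in = 0.05399 √h_ss ⇒ √h_ss = 0.08746/0.05399 = 1.61993.
h_ss = 1.61993² = 2.62417 m. (Since h₀ = 4.180 m > h_ss, the level will fall toward this value.)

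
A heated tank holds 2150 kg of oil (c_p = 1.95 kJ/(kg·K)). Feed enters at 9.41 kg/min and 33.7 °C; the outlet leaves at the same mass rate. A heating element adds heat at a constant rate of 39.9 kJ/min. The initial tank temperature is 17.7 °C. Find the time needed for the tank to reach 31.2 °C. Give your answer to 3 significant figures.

310 min

M c_p dT/dt = ṁ c_p (T_in − T) + Q̇.
τ = M/ṁ = 228.48 min; T_ss = T_in + Q̇/(ṁ c_p) = 35.874 °C.
T(t) = T_ss + (T₀ − T_ss) e^(−t/τ). Set T = 31.2:
e^(−t/τ) = (31.2 − 35.874)/(17.7 − 35.874) = 0.25720
t = −228.48 · ln(0.25720) = 310.25 min.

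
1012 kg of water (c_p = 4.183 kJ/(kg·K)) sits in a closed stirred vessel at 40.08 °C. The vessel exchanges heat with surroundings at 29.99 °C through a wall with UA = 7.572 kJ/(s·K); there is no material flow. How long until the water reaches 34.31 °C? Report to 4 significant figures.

474.2 s

Unsteady energy balance on the tank contents: M c_p dT/dt = −UA(T − T_amb).
τ = M c_p/UA = 559.059 s; T_ss = T_amb = 29.9900 °C.
T(t) = T_ss + (T₀ − T_ss)e^(−t/τ); set T = 34.31:
t = −τ ln[(T − T_ss)/(T₀ − T_ss)] = −559.059 · ln(0.428147) = 474.244 s.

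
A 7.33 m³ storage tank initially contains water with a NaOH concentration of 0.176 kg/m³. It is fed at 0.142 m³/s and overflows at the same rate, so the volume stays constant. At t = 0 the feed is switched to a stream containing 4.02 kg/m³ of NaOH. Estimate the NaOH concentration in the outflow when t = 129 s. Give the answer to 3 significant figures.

3.70 kg/m³

Species balance on the tank: V dC/dt = Q(C_in − C).
So dC/dt = (C_in − C)/τ with τ = V/Q = 7.33/0.142 = 51.620 s.
This is linear first-order; C(t) = C_in + (C₀ − C_in) e^(−t/τ).
C(129) = 4.02 + (0.176 − 4.02)·e^(−129/51.620) = 4.02 + (-3.8440)·0.082163 = 3.7042 kg/m³.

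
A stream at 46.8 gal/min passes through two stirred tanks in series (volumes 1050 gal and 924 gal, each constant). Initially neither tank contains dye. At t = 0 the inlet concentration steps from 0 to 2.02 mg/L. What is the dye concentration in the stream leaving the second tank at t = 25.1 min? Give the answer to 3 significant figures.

0.675 mg/L

Each tank obeys Vᵢ dCᵢ/dt = Q(Cᵢ₋₁ − Cᵢ), so τᵢ = Vᵢ/Q.
τ₁ = 1050/46.8 = 22.436 min; τ₂ = 924/46.8 = 19.744 min.
Tank 1: C₁ = C_in(1 − e^(−t/τ₁)). Tank 2 (τ₁ ≠ τ₂): C₂ = C_in[1 − (τ₁ e^(−t/τ₁) − τ₂ e^(−t/τ₂))/(τ₁ − τ₂)].
At t = 25.1: e^(−t/τ₁) = 0.32669, e^(−t/τ₂) = 0.28047.
C₂ = 2.02·[1 − (22.436·0.32669 − 19.744·0.28047)/(2.6923)] = 2.02·0.33434 = 0.67537 mg/L.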